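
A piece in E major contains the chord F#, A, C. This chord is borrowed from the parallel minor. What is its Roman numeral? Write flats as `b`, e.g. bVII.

ii°

F# is scale degree 2 in E major. F#–A–C is a diminished chord — the form found in E minor, not the diatonic ii (F#m). Borrowed into E major it is written ii°.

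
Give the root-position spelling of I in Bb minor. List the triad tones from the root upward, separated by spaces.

I is built on scale degree 1, which is Bb in both Bb minor and its parallel. In Bb major the chord on Bb is Bb–D–F.

Bb D F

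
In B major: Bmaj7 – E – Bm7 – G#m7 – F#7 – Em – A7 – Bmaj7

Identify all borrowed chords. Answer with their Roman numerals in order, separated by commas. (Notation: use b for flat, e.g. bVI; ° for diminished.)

The diatonic triads in B major are B, C#m, D#m, E, F#, G#m, A#dim. Bmaj7, E, G#m7 and F#7 are all diatonic. But Bm7 (B–D–F#–A) is foreign: the diatonic I on degree 1 is B, whereas Bm7 comes from B minor. It is labeled i7. But Em (E–G–B) is foreign: the diatonic IV on degree 4 is E, whereas Em comes from B minor. It is labeled iv. A7 (A–C#–E–G) doesn't fit — on degree 7 B major would have A#dim (vii°). A7 is the degree-7 chord of B minor, so it is the borrowed bVII7.

i7, iv, bVII7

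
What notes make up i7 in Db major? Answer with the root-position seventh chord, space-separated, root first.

Db Fb Ab Cb

The root, Db, is scale degree 1 — the same note in Db major and Db minor; only the chord quality changes. In Db minor the chord on Db is Db–Fb–Ab–Cb.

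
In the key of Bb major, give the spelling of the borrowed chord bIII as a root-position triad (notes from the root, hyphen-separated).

Db-F-Ab

The root of bIII is the lowered 3rd degree: D becomes Db. In Bb minor the chord on Db is Db–F–Ab.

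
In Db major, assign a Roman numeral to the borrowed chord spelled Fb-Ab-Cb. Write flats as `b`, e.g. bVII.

In Db major scale degree 3 is F; Fb is its lowered form, from Db minor. The diatonic chord on degree 3 would be Fm (iii), but Fb–Ab–Cb is the major chord from Db minor. As a borrowed chord it is labeled bIII.

bIII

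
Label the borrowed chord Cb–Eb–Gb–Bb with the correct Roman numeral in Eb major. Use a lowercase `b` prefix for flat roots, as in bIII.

Cb is the lowered form of scale degree 6 in Eb major (the diatonic degree 6 is C). Cb–Eb–Gb–Bb is a major-seventh chord — the form found in Eb minor, not the diatonic vi (Cm). Borrowed into Eb major it is written bVImaj7.

bVImaj7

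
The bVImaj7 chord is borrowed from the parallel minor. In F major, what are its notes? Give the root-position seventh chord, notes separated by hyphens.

The root of bVImaj7 is the lowered 6th degree: D becomes Db. Building the major-seventh chord from the parallel minor on Db: Db–F–Ab–C.

Db-F-Ab-C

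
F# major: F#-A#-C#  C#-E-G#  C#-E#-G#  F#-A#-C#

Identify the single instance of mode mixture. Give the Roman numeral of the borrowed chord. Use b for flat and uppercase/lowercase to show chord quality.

v

The diatonic triads in F# major are F#, G#m, A#m, B, C#, D#m, E#dim. F#–A#–C# = F# and C#–E#–G# = C# both belong to that set. C#–E–G# doesn't fit — on degree 5 F# major would have C# (V). C#m is the degree-5 chord of F# minor, so it is the borrowed v.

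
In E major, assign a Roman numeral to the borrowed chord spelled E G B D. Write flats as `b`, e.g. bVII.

E is scale degree 1 in E major. Diatonically E major has E (I) on that degree; E–G–B–D is instead the minor-seventh chord native to E minor, so it takes the label i7.

i7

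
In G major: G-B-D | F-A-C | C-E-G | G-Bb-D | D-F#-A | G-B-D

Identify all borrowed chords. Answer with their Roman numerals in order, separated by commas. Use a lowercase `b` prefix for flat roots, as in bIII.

bVII, i

The diatonic triads in G major are G, Am, Bm, C, D, Em, F#dim. G–B–D = G, C–E–G = C and D–F#–A = D are all diatonic. But F–A–C is foreign: the diatonic vii° on degree 7 is F#dim, whereas F comes from G minor. It is labeled bVII. But G–Bb–D is foreign: the diatonic I on degree 1 is G, whereas Gm comes from G minor. It is labeled i.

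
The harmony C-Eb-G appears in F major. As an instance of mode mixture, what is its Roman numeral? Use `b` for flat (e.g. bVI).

v

The root C is the diatonic 5th degree of F major; the borrowing shows in the chord quality. The diatonic chord on degree 5 would be C (V), but C–Eb–G is the minor chord from F minor. As a borrowed chord it is labeled v.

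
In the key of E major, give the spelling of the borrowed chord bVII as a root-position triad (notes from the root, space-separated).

D F# A

Scale degree 7 in E major is D#. bVII uses the lowered form, D, taken from E minor. Building the major chord from the parallel minor on D: D–F#–A.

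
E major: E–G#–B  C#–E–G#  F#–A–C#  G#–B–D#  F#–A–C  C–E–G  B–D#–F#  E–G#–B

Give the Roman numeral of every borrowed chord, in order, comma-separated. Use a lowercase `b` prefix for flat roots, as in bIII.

ii°, bVI

E major has the diatonic set E, F#m, G#m, A, B, C#m, D#dim. Of the given chords, E–G#–B = E, C#–E–G# = C#m, F#–A–C# = F#m, G#–B–D# = G#m and B–D#–F# = B are diatonic. But F#–A–C is foreign: the diatonic ii on degree 2 is F#m, whereas F#dim comes from E minor. It is labeled ii°. But C–E–G is foreign: the diatonic vi on degree 6 is C#m, whereas C comes from E minor. It is labeled bVI.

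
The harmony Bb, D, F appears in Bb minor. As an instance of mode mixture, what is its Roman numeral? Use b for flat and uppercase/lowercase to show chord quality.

I

Bb is scale degree 1 in Bb minor. Bb–D–F is a major chord — the form found in Bb major, not the diatonic i (Bbm). Borrowed into Bb minor it is written I.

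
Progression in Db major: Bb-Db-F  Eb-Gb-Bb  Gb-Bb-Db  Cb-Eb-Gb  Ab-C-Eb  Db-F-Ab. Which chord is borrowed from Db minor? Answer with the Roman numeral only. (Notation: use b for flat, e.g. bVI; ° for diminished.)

bVII

Db major has the diatonic set Db, Ebm, Fm, Gb, Ab, Bbm, Cdim. Of the given chords, Bb–Db–F = Bbm, Eb–Gb–Bb = Ebm, Gb–Bb–Db = Gb, Ab–C–Eb = Ab and Db–F–Ab = Db are diatonic. But Cb–Eb–Gb is foreign: the diatonic vii° on degree 7 is Cdim, whereas Cb comes from Db minor. It is labeled bVII.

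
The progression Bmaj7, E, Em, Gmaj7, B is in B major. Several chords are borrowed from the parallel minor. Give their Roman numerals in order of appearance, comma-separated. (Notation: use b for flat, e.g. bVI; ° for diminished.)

iv, bVImaj7

The diatonic triads in B major are B, C#m, D#m, E, F#, G#m, A#dim. Bmaj7, E and B all belong to that set. Em (E–G–B) doesn't fit — on degree 4 B major would have E (IV). Em is the degree-4 chord of B minor, so it is the borrowed iv. Gmaj7 (G–B–D–F#) doesn't fit — on degree 6 B major would have G#m (vi). Gmaj7 is the degree-6 chord of B minor, so it is the borrowed bVImaj7.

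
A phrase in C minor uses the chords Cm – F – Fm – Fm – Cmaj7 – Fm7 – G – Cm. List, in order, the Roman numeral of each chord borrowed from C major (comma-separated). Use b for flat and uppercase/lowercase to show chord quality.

IV, Imaj7

C minor has the diatonic set Cm, Ddim, Eb, Fm, G, Ab, Bb (with V from harmonic minor). Of the given chords, Cm, Fm, Fm7 and G are diatonic. But F (F–A–C) is foreign: the diatonic iv on degree 4 is Fm, whereas F comes from C major. It is labeled IV. Cmaj7 (C–E–G–B) is not: scale degree 1 in C minor carries Cm (i). In C major the chord on that degree is Cmaj7, so here it functions as Imaj7, borrowed from the parallel major.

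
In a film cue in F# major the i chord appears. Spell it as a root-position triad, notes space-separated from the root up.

F# A C#

i is built on scale degree 1, which is F# in both F# major and its parallel. Stacking thirds in F# minor on F# gives F#–A–C#.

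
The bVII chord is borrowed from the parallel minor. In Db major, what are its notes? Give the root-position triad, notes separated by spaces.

Scale degree 7 in Db major is C. bVII uses the lowered form, Cb, taken from Db minor. In Db minor the chord on Cb is Cb–Eb–Gb.

Cb Eb Gb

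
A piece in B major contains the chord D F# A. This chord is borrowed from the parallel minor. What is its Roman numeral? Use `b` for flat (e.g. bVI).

The root D is the lowered 3rd scale degree — diatonically B major has D# there. The diatonic chord on degree 3 would be D#m (iii), but D–F#–A is the major chord from B minor. As a borrowed chord it is labeled bIII.

bIII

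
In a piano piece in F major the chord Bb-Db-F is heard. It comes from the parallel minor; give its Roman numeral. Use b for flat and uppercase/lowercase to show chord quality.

iv

Bb is scale degree 4 in F major. Bb–Db–F is a minor chord — the form found in F minor, not the diatonic IV (Bb). Borrowed into F major it is written iv.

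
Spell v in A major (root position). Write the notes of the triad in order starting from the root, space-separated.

The root, E, is scale degree 5 — the same note in A major and A minor; only the chord quality changes. Building the minor chord from the parallel minor on E: E–G–B.

E G B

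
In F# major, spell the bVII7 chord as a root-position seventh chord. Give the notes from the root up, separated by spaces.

E G# B D

Scale degree 7 in F# major is E#. bVII7 uses the lowered form, E, taken from F# minor. In F# minor the chord on E is E–G#–B–D.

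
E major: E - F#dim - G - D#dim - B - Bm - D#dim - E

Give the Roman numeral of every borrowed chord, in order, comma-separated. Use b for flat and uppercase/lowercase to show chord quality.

E major has the diatonic set E, F#m, G#m, A, B, C#m, D#dim. E, D#dim and B are all diatonic. F#dim (F#–A–C) doesn't fit — on degree 2 E major would have F#m (ii). F#dim is the degree-2 chord of E minor, so it is the borrowed ii°. But G (G–B–D) is foreign: the diatonic iii on degree 3 is G#m, whereas G comes from E minor. It is labeled bIII. Bm (B–D–F#) doesn't fit — on degree 5 E major would have B (V). Bm is the degree-5 chord of E minor, so it is the borrowed v.

ii°, bIII, v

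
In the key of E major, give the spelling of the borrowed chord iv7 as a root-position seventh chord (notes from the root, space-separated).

iv7 is built on scale degree 4, which is A in both E major and its parallel. Building the minor-seventh chord from the parallel minor on A: A–C–E–G.

A C E G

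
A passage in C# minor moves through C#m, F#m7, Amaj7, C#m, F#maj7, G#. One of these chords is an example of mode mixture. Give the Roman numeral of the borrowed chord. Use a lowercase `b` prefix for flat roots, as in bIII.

IVmaj7

C# minor has the diatonic set C#m, D#dim, E, F#m, G#, A, B (with V from harmonic minor). C#m, F#m7, Amaj7 and G# all belong to that set. F#maj7 (F#–A#–C#–E#) doesn't fit — on degree 4 C# minor would have F#m (iv). F#maj7 is the degree-4 chord of C# major, so it is the borrowed IVmaj7.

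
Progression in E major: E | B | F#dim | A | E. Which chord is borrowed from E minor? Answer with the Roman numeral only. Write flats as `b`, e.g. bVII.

ii°

In E major the diatonic chords are E, F#m, G#m, A, B, C#m, D#dim. Of the given chords, E, B and A are diatonic. F#dim (F#–A–C) doesn't fit — on degree 2 E major would have F#m (ii). F#dim is the degree-2 chord of E minor, so it is the borrowed ii°.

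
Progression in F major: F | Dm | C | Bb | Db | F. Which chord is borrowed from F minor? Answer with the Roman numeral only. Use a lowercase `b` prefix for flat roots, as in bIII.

bVI

The diatonic triads in F major are F, Gm, Am, Bb, C, Dm, Edim. Of the given chords, F, Dm, C and Bb are diatonic. Db (Db–F–Ab) doesn't fit — on degree 6 F major would have Dm (vi). Db is the degree-6 chord of F minor, so it is the borrowed bVI.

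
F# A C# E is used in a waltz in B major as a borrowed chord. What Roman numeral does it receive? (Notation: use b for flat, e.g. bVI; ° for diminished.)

The root F# is the diatonic 5th degree of B major; the borrowing shows in the chord quality. The diatonic chord on degree 5 would be F# (V), but F#–A–C#–E is the minor-seventh chord from B minor. As a borrowed chord it is labeled v7.

v7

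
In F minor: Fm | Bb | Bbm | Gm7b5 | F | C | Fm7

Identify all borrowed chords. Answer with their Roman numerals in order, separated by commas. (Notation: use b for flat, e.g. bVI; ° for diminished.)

IV, I

In F minor (with V from harmonic minor) the diatonic chords are Fm, Gdim, Ab, Bbm, C, Db, Eb. Fm, Bbm, Gm7b5, C and Fm7 all belong to that set. But Bb (Bb–D–F) is foreign: the diatonic iv on degree 4 is Bbm, whereas Bb comes from F major. It is labeled IV. F (F–A–C) is not: scale degree 1 in F minor carries Fm (i). In F major the chord on that degree is F, so here it functions as I, borrowed from the parallel major.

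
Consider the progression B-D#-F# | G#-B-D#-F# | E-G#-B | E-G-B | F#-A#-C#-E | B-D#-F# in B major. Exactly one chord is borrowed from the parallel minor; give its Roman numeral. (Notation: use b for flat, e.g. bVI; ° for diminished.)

In B major the diatonic chords are B, C#m, D#m, E, F#, G#m, A#dim. B–D#–F# = B, G#–B–D#–F# = G#m7, E–G#–B = E and F#–A#–C#–E = F#7 all belong to that set. But E–G–B is foreign: the diatonic IV on degree 4 is E, whereas Em comes from B minor. It is labeled iv.

iv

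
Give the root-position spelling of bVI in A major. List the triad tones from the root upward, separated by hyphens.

F-A-C

bVI is built on the lowered scale degree 6. In A major degree 6 is F#; lowered it becomes F. Stacking thirds in A minor on F gives F–A–C.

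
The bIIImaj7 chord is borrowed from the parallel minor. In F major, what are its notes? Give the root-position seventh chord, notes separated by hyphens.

Ab-C-Eb-G

Scale degree 3 in F major is A. bIIImaj7 uses the lowered form, Ab, taken from F minor. Stacking thirds in F minor on Ab gives Ab–C–Eb–G.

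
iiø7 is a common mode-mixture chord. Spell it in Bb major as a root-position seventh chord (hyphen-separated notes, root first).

iiø7 is built on scale degree 2, which is C in both Bb major and its parallel. Stacking thirds in Bb minor on C gives C–Eb–Gb–Bb.

C-Eb-Gb-Bb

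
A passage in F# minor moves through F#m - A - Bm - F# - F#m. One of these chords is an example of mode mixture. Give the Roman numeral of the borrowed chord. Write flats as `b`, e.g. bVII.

F# minor has the diatonic set F#m, G#dim, A, Bm, C#, D, E (with V from harmonic minor). Of the given chords, F#m, A and Bm are diatonic. F# (F#–A#–C#) doesn't fit — on degree 1 F# minor would have F#m (i). F# is the degree-1 chord of F# major, so it is the borrowed I.

I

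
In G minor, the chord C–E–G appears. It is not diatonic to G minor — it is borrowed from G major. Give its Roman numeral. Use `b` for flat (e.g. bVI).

IV

The root C is the diatonic 4th degree of G minor; the borrowing shows in the chord quality. C–E–G is a major chord — the form found in G major, not the diatonic iv (Cm). Borrowed into G minor it is written IV.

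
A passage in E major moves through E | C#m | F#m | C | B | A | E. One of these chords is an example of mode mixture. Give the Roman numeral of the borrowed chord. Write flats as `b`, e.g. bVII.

bVI

E major has the diatonic set E, F#m, G#m, A, B, C#m, D#dim. E, C#m, F#m, B and A all belong to that set. C (C–E–G) doesn't fit — on degree 6 E major would have C#m (vi). C is the degree-6 chord of E minor, so it is the borrowed bVI.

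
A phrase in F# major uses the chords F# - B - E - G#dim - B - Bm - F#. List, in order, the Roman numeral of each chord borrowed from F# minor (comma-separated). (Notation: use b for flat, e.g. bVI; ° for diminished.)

bVII, ii°, iv

The diatonic triads in F# major are F#, G#m, A#m, B, C#, D#m, E#dim. Of the given chords, F# and B are diatonic. E (E–G#–B) doesn't fit — on degree 7 F# major would have E#dim (vii°). E is the degree-7 chord of F# minor, so it is the borrowed bVII. G#dim (G#–B–D) doesn't fit — on degree 2 F# major would have G#m (ii). G#dim is the degree-2 chord of F# minor, so it is the borrowed ii°. Bm (B–D–F#) is not: scale degree 4 in F# major carries B (IV). In F# minor the chord on that degree is Bm, so here it functions as iv, borrowed from the parallel minor.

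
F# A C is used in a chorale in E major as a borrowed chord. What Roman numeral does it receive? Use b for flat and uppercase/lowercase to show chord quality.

ii°

F# is scale degree 2 in E major. Diatonically E major has F#m (ii) on that degree; F#–A–C is instead the diminished chord native to E minor, so it takes the label ii°.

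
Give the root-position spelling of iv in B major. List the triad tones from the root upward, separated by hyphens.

The root, E, is scale degree 4 — the same note in B major and B minor; only the chord quality changes. Stacking thirds in B minor on E gives E–G–B.

E-G-B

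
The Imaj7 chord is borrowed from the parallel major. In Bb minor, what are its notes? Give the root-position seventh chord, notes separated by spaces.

The root, Bb, is scale degree 1 — the same note in Bb minor and Bb major; only the chord quality changes. In Bb major the chord on Bb is Bb–D–F–A.

Bb D F A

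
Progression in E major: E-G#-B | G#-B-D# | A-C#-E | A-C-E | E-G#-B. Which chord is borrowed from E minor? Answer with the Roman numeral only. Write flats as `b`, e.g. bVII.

iv

E major has the diatonic set E, F#m, G#m, A, B, C#m, D#dim. Of the given chords, E–G#–B = E, G#–B–D# = G#m and A–C#–E = A are diatonic. A–C–E is not: scale degree 4 in E major carries A (IV). In E minor the chord on that degree is Am, so here it functions as iv, borrowed from the parallel minor.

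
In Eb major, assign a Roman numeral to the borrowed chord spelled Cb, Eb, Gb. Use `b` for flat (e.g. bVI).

In Eb major scale degree 6 is C; Cb is its lowered form, from Eb minor. Diatonically Eb major has Cm (vi) on that degree; Cb–Eb–Gb is instead the major chord native to Eb minor, so it takes the label bVI.

bVI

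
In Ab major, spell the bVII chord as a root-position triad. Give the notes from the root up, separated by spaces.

Gb Bb Db

bVII is built on the lowered scale degree 7. In Ab major degree 7 is G; lowered it becomes Gb. Building the major chord from the parallel minor on Gb: Gb–Bb–Db.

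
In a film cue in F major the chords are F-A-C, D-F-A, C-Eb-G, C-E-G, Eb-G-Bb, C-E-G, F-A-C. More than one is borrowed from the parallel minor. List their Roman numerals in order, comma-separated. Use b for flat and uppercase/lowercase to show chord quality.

v, bVII

The diatonic triads in F major are F, Gm, Am, Bb, C, Dm, Edim. Of the given chords, F–A–C = F, D–F–A = Dm and C–E–G = C are diatonic. But C–Eb–G is foreign: the diatonic V on degree 5 is C, whereas Cm comes from F minor. It is labeled v. Eb–G–Bb doesn't fit — on degree 7 F major would have Edim (vii°). Eb is the degree-7 chord of F minor, so it is the borrowed bVII.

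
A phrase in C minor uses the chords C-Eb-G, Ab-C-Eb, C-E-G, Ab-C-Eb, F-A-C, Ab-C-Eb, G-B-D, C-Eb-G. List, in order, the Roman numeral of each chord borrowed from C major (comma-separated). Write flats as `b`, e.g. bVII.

C minor has the diatonic set Cm, Ddim, Eb, Fm, G, Ab, Bb (with V from harmonic minor). Of the given chords, C–Eb–G = Cm, Ab–C–Eb = Ab and G–B–D = G are diatonic. But C–E–G is foreign: the diatonic i on degree 1 is Cm, whereas C comes from C major. It is labeled I. F–A–C is not: scale degree 4 in C minor carries Fm (iv). In C major the chord on that degree is F, so here it functions as IV, borrowed from the parallel major.

I, IV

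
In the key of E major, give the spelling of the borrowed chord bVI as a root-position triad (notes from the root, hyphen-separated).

C-E-G

Scale degree 6 in E major is C#. bVI uses the lowered form, C, taken from E minor. Stacking thirds in E minor on C gives C–E–G.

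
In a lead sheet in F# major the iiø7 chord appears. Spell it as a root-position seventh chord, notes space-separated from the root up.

G# B D F#

iiø7 is built on scale degree 2, which is G# in both F# major and its parallel. Stacking thirds in F# minor on G# gives G#–B–D–F#.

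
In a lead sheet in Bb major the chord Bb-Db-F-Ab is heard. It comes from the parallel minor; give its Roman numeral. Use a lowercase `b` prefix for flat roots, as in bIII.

i7

Bb is scale degree 1 in Bb major. The diatonic chord on degree 1 would be Bb (I), but Bb–Db–F–Ab is the minor-seventh chord from Bb minor. As a borrowed chord it is labeled i7.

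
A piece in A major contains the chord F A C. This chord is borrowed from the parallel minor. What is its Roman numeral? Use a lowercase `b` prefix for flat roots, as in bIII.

bVI

F is the lowered form of scale degree 6 in A major (the diatonic degree 6 is F#). Diatonically A major has F#m (vi) on that degree; F–A–C is instead the major chord native to A minor, so it takes the label bVI.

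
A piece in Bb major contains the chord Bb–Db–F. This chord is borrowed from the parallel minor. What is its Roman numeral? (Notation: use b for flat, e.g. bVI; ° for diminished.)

The root Bb is the diatonic 1st degree of Bb major; the borrowing shows in the chord quality. Diatonically Bb major has Bb (I) on that degree; Bb–Db–F is instead the minor chord native to Bb minor, so it takes the label i.

i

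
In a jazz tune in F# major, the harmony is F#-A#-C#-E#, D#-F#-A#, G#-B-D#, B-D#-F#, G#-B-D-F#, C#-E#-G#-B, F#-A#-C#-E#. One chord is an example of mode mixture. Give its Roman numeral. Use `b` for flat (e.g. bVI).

In F# major the diatonic chords are F#, G#m, A#m, B, C#, D#m, E#dim. F#–A#–C#–E# = F#maj7, D#–F#–A# = D#m, G#–B–D# = G#m, B–D#–F# = B and C#–E#–G#–B = C#7 are all diatonic. G#–B–D–F# is not: scale degree 2 in F# major carries G#m (ii). In F# minor the chord on that degree is G#m7b5, so here it functions as iiø7, borrowed from the parallel minor.

iiø7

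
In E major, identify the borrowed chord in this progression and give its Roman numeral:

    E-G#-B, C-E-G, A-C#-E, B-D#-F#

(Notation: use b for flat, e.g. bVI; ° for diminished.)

E major has the diatonic set E, F#m, G#m, A, B, C#m, D#dim. Of the given chords, E–G#–B = E, A–C#–E = A and B–D#–F# = B are diatonic. C–E–G is not: scale degree 6 in E major carries C#m (vi). In E minor the chord on that degree is C, so here it functions as bVI, borrowed from the parallel minor.

bVI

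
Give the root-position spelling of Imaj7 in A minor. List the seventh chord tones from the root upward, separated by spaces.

Imaj7 is built on scale degree 1, which is A in both A minor and its parallel. In A major the chord on A is A–C#–E–G#.

A C# E G#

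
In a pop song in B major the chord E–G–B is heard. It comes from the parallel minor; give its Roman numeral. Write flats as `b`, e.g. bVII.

iv

E is scale degree 4 in B major. E–G–B is a minor chord — the form found in B minor, not the diatonic IV (E). Borrowed into B major it is written iv.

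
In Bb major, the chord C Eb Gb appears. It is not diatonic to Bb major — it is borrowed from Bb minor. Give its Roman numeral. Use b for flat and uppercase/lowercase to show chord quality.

ii°

The root C is the diatonic 2nd degree of Bb major; the borrowing shows in the chord quality. Diatonically Bb major has Cm (ii) on that degree; C–Eb–Gb is instead the diminished chord native to Bb minor, so it takes the label ii°.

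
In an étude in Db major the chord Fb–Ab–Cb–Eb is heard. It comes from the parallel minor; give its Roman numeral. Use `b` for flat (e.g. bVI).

Fb is the lowered form of scale degree 3 in Db major (the diatonic degree 3 is F). The diatonic chord on degree 3 would be Fm (iii), but Fb–Ab–Cb–Eb is the major-seventh chord from Db minor. As a borrowed chord it is labeled bIIImaj7.

bIIImaj7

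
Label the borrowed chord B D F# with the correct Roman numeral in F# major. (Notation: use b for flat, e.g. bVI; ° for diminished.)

iv

The root B is the diatonic 4th degree of F# major; the borrowing shows in the chord quality. B–D–F# is a minor chord — the form found in F# minor, not the diatonic IV (B). Borrowed into F# major it is written iv.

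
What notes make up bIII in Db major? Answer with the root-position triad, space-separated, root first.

Fb Ab Cb

Scale degree 3 in Db major is F. bIII uses the lowered form, Fb, taken from Db minor. In Db minor the chord on Fb is Fb–Ab–Cb.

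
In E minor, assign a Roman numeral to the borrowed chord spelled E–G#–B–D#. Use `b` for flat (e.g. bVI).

Imaj7

The root E is the diatonic 1st degree of E minor; the borrowing shows in the chord quality. The diatonic chord on degree 1 would be Em (i), but E–G#–B–D# is the major-seventh chord from E major. As a borrowed chord it is labeled Imaj7.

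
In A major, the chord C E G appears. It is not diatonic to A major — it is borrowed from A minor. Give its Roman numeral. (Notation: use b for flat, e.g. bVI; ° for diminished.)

bIII

The root C is the lowered 3rd scale degree — diatonically A major has C# there. The diatonic chord on degree 3 would be C#m (iii), but C–E–G is the major chord from A minor. As a borrowed chord it is labeled bIII.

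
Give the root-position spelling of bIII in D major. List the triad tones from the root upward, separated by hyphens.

F-A-C

bIII is built on the lowered scale degree 3. In D major degree 3 is F#; lowered it becomes F. Building the major chord from the parallel minor on F: F–A–C.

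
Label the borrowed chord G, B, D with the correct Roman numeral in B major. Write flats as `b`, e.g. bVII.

The root G is the lowered 6th scale degree — diatonically B major has G# there. G–B–D is a major chord — the form found in B minor, not the diatonic vi (G#m). Borrowed into B major it is written bVI.

bVI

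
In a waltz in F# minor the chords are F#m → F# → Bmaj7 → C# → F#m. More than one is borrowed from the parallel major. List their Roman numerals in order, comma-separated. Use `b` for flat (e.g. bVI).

I, IVmaj7

F# minor has the diatonic set F#m, G#dim, A, Bm, C#, D, E (with V from harmonic minor). F#m and C# are both diatonic. F# (F#–A#–C#) is not: scale degree 1 in F# minor carries F#m (i). In F# major the chord on that degree is F#, so here it functions as I, borrowed from the parallel major. But Bmaj7 (B–D#–F#–A#) is foreign: the diatonic iv on degree 4 is Bm, whereas Bmaj7 comes from F# major. It is labeled IVmaj7.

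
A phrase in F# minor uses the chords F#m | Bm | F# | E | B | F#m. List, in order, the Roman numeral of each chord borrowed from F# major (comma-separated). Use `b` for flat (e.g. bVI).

I, IV

In F# minor (with V from harmonic minor) the diatonic chords are F#m, G#dim, A, Bm, C#, D, E. F#m, Bm and E are all diatonic. F# (F#–A#–C#) is not: scale degree 1 in F# minor carries F#m (i). In F# major the chord on that degree is F#, so here it functions as I, borrowed from the parallel major. B (B–D#–F#) is not: scale degree 4 in F# minor carries Bm (iv). In F# major the chord on that degree is B, so here it functions as IV, borrowed from the parallel major.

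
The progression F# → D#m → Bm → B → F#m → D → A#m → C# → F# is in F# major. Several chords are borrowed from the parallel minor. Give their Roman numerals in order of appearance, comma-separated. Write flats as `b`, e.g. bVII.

iv, i, bVI

F# major has the diatonic set F#, G#m, A#m, B, C#, D#m, E#dim. F#, D#m, B, A#m and C# are all diatonic. Bm (B–D–F#) is not: scale degree 4 in F# major carries B (IV). In F# minor the chord on that degree is Bm, so here it functions as iv, borrowed from the parallel minor. But F#m (F#–A–C#) is foreign: the diatonic I on degree 1 is F#, whereas F#m comes from F# minor. It is labeled i. But D (D–F#–A) is foreign: the diatonic vi on degree 6 is D#m, whereas D comes from F# minor. It is labeled bVI.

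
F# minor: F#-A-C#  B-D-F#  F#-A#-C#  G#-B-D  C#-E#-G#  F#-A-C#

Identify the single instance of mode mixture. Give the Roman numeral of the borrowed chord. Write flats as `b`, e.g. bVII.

I

In F# minor (with V from harmonic minor) the diatonic chords are F#m, G#dim, A, Bm, C#, D, E. Of the given chords, F#–A–C# = F#m, B–D–F# = Bm, G#–B–D = G#dim and C#–E#–G# = C# are diatonic. F#–A#–C# doesn't fit — on degree 1 F# minor would have F#m (i). F# is the degree-1 chord of F# major, so it is the borrowed I.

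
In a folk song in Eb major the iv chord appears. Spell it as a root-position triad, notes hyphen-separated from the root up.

Ab-Cb-Eb

iv is built on scale degree 4, which is Ab in both Eb major and its parallel. In Eb minor the chord on Ab is Ab–Cb–Eb.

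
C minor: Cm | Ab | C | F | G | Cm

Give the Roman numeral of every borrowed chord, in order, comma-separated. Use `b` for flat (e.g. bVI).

C minor has the diatonic set Cm, Ddim, Eb, Fm, G, Ab, Bb (with V from harmonic minor). Of the given chords, Cm, Ab and G are diatonic. C (C–E–G) is not: scale degree 1 in C minor carries Cm (i). In C major the chord on that degree is C, so here it functions as I, borrowed from the parallel major. F (F–A–C) doesn't fit — on degree 4 C minor would have Fm (iv). F is the degree-4 chord of C major, so it is the borrowed IV.

I, IV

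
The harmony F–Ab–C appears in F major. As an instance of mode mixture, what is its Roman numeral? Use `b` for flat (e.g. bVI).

F is scale degree 1 in F major. Diatonically F major has F (I) on that degree; F–Ab–C is instead the minor chord native to F minor, so it takes the label i.

i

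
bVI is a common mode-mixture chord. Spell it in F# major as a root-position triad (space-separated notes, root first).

Scale degree 6 in F# major is D#. bVI uses the lowered form, D, taken from F# minor. In F# minor the chord on D is D–F#–A.

D F# A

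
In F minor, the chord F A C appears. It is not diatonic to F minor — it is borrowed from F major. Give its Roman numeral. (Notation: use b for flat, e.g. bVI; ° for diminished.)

I

F is scale degree 1 in F minor. F–A–C is a major chord — the form found in F major, not the diatonic i (Fm). Borrowed into F minor it is written I.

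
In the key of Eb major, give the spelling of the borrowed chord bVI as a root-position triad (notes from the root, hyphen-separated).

Cb-Eb-Gb

The root of bVI is the lowered 6th degree: C becomes Cb. Stacking thirds in Eb minor on Cb gives Cb–Eb–Gb.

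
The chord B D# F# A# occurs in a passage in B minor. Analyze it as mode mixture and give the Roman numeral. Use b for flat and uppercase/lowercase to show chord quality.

Imaj7

The root B is the diatonic 1st degree of B minor; the borrowing shows in the chord quality. B–D#–F#–A# is a major-seventh chord — the form found in B major, not the diatonic i (Bm). Borrowed into B minor it is written Imaj7.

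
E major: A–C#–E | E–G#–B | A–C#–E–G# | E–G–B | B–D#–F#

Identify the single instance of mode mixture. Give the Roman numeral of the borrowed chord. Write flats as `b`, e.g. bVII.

i

E major has the diatonic set E, F#m, G#m, A, B, C#m, D#dim. Of the given chords, A–C#–E = A, E–G#–B = E, A–C#–E–G# = Amaj7 and B–D#–F# = B are diatonic. But E–G–B is foreign: the diatonic I on degree 1 is E, whereas Em comes from E minor. It is labeled i.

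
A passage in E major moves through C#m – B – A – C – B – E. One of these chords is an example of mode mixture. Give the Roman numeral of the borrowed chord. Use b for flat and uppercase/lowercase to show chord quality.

E major has the diatonic set E, F#m, G#m, A, B, C#m, D#dim. C#m, B, A and E are all diatonic. C (C–E–G) doesn't fit — on degree 6 E major would have C#m (vi). C is the degree-6 chord of E minor, so it is the borrowed bVI.

bVI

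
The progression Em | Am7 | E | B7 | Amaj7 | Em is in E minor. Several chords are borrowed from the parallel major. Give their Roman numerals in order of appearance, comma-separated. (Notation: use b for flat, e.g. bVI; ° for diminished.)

I, IVmaj7

In E minor (with V from harmonic minor) the diatonic chords are Em, F#dim, G, Am, B, C, D. Em, Am7 and B7 all belong to that set. E (E–G#–B) is not: scale degree 1 in E minor carries Em (i). In E major the chord on that degree is E, so here it functions as I, borrowed from the parallel major. Amaj7 (A–C#–E–G#) doesn't fit — on degree 4 E minor would have Am (iv). Amaj7 is the degree-4 chord of E major, so it is the borrowed IVmaj7.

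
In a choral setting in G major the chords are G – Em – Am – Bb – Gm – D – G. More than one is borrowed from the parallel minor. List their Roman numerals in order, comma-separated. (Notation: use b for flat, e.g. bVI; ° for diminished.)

bIII, i

G major has the diatonic set G, Am, Bm, C, D, Em, F#dim. Of the given chords, G, Em, Am and D are diatonic. But Bb (Bb–D–F) is foreign: the diatonic iii on degree 3 is Bm, whereas Bb comes from G minor. It is labeled bIII. But Gm (G–Bb–D) is foreign: the diatonic I on degree 1 is G, whereas Gm comes from G minor. It is labeled i.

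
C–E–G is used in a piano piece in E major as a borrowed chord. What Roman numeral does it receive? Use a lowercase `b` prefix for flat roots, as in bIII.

C is the lowered form of scale degree 6 in E major (the diatonic degree 6 is C#). C–E–G is a major chord — the form found in E minor, not the diatonic vi (C#m). Borrowed into E major it is written bVI.

bVI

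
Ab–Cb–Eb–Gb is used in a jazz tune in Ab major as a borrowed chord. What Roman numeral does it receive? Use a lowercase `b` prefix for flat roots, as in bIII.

The root Ab is the diatonic 1st degree of Ab major; the borrowing shows in the chord quality. Diatonically Ab major has Ab (I) on that degree; Ab–Cb–Eb–Gb is instead the minor-seventh chord native to Ab minor, so it takes the label i7.

i7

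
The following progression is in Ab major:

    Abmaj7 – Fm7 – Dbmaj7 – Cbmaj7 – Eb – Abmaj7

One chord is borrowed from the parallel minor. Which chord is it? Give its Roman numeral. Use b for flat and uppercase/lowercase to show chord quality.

bIIImaj7

The diatonic triads in Ab major are Ab, Bbm, Cm, Db, Eb, Fm, Gdim. Abmaj7, Fm7, Dbmaj7 and Eb all belong to that set. Cbmaj7 (Cb–Eb–Gb–Bb) doesn't fit — on degree 3 Ab major would have Cm (iii). Cbmaj7 is the degree-3 chord of Ab minor, so it is the borrowed bIIImaj7.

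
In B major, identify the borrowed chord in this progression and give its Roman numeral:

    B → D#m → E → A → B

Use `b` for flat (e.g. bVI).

In B major the diatonic chords are B, C#m, D#m, E, F#, G#m, A#dim. Of the given chords, B, D#m and E are diatonic. But A (A–C#–E) is foreign: the diatonic vii° on degree 7 is A#dim, whereas A comes from B minor. It is labeled bVII.

bVII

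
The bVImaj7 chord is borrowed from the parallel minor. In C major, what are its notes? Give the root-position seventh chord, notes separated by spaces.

Ab C Eb G

The root of bVImaj7 is the lowered 6th degree: A becomes Ab. Stacking thirds in C minor on Ab gives Ab–C–Eb–G.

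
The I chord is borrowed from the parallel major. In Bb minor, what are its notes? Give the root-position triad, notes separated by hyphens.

Bb-D-F

The root, Bb, is scale degree 1 — the same note in Bb minor and Bb major; only the chord quality changes. In Bb major the chord on Bb is Bb–D–F.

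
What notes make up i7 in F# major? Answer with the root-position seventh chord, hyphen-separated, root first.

i7 is built on scale degree 1, which is F# in both F# major and its parallel. In F# minor the chord on F# is F#–A–C#–E.

F#-A-C#-E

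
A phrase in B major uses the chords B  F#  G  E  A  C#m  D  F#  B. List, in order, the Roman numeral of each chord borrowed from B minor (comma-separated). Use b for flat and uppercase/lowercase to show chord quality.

bVI, bVII, bIII

B major has the diatonic set B, C#m, D#m, E, F#, G#m, A#dim. B, F#, E and C#m all belong to that set. G (G–B–D) is not: scale degree 6 in B major carries G#m (vi). In B minor the chord on that degree is G, so here it functions as bVI, borrowed from the parallel minor. A (A–C#–E) is not: scale degree 7 in B major carries A#dim (vii°). In B minor the chord on that degree is A, so here it functions as bVII, borrowed from the parallel minor. But D (D–F#–A) is foreign: the diatonic iii on degree 3 is D#m, whereas D comes from B minor. It is labeled bIII.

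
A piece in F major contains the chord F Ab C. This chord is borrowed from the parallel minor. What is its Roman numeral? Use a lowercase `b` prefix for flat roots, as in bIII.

i

F is scale degree 1 in F major. F–Ab–C is a minor chord — the form found in F minor, not the diatonic I (F). Borrowed into F major it is written i.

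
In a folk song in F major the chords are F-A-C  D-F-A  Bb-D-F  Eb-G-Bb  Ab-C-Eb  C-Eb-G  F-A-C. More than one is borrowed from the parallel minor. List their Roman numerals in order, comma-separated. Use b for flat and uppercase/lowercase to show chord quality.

bVII, bIII, v

The diatonic triads in F major are F, Gm, Am, Bb, C, Dm, Edim. Of the given chords, F–A–C = F, D–F–A = Dm and Bb–D–F = Bb are diatonic. But Eb–G–Bb is foreign: the diatonic vii° on degree 7 is Edim, whereas Eb comes from F minor. It is labeled bVII. Ab–C–Eb is not: scale degree 3 in F major carries Am (iii). In F minor the chord on that degree is Ab, so here it functions as bIII, borrowed from the parallel minor. But C–Eb–G is foreign: the diatonic V on degree 5 is C, whereas Cm comes from F minor. It is labeled v.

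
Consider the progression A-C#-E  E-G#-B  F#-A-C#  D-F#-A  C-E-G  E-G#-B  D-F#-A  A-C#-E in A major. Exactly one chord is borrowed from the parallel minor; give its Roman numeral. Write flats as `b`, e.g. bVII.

The diatonic triads in A major are A, Bm, C#m, D, E, F#m, G#dim. Of the given chords, A–C#–E = A, E–G#–B = E, F#–A–C# = F#m and D–F#–A = D are diatonic. C–E–G doesn't fit — on degree 3 A major would have C#m (iii). C is the degree-3 chord of A minor, so it is the borrowed bIII.

bIII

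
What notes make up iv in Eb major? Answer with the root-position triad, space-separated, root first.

The root, Ab, is scale degree 4 — the same note in Eb major and Eb minor; only the chord quality changes. In Eb minor the chord on Ab is Ab–Cb–Eb.

Ab Cb Eb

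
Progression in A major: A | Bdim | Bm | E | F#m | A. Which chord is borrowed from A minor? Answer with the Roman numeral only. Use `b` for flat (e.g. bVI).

ii°

In A major the diatonic chords are A, Bm, C#m, D, E, F#m, G#dim. A, Bm, E and F#m are all diatonic. Bdim (B–D–F) is not: scale degree 2 in A major carries Bm (ii). In A minor the chord on that degree is Bdim, so here it functions as ii°, borrowed from the parallel minor.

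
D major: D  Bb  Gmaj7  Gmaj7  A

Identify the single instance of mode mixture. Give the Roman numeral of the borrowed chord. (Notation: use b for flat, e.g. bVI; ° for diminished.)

In D major the diatonic chords are D, Em, F#m, G, A, Bm, C#dim. D, Gmaj7 and A are all diatonic. Bb (Bb–D–F) is not: scale degree 6 in D major carries Bm (vi). In D minor the chord on that degree is Bb, so here it functions as bVI, borrowed from the parallel minor.

bVI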